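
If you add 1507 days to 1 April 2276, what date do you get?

May 17, 2280

+365 (one year) → Apr 1, 2277 (1142 left).
+365 (one year) → Apr 1, 2278 (777 left).
+365 (one year) → Apr 1, 2279 (412 left).
+366 (one year; includes Feb 29, 2280) → Apr 1, 2280 (46 left).
Apr has 30 days: +30 → May 1, 2280 (16 left).
+16 → May 17, 2280.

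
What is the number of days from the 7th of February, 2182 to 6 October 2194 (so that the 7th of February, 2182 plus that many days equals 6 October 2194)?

4624

Feb 7, 2182 → Feb 7, 2183: 365 days.
Feb 7, 2183 → Feb 7, 2184: 365 days.
Feb 7, 2184 → Feb 7, 2185: 366 days (Feb 29, 2184 is in that span).
Feb 7, 2185 → Feb 7, 2186: 365 days.
Feb 7, 2186 → Feb 7, 2187: 365 days.
Feb 7, 2187 → Feb 7, 2188: 365 days.
Feb 7, 2188 → Feb 7, 2189: 366 days (Feb 29, 2188 is in that span).
Feb 7, 2189 → Feb 7, 2190: 365 days.
Feb 7, 2190 → Feb 7, 2191: 365 days.
Feb 7, 2191 → Feb 7, 2192: 365 days.
Feb 7, 2192 → Feb 7, 2193: 366 days (Feb 29, 2192 is in that span).
Feb 7, 2193 → Feb 7, 2194: 365 days.
Feb 7, 2194 → Mar 7, 2194: 28 days (February has 28).
Mar 7, 2194 → Apr 7, 2194: 31 days (March has 31).
Apr 7, 2194 → May 7, 2194: 30 days (April has 30).
May 7, 2194 → Jun 7, 2194: 31 days (May has 31).
Jun 7, 2194 → Jul 7, 2194: 30 days (June has 30).
Jul 7, 2194 → Aug 7, 2194: 31 days (July has 31).
Aug 7, 2194 → Sep 7, 2194: 31 days (August has 31).
Sep 7, 2194 → Oct 6, 2194: 29 days.
Total: 4624 days.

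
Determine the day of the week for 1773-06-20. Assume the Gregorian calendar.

Doomsday rule: the anchor day for the 1700s is Sunday. For year 73: 73÷12 = 6 r 1, and 1÷4 = 0, so 6+1+0 = 7.
Sunday + 7 ≡ Sunday — that's 1773's doomsday.
In June the doomsday date is Jun 6.
Jun 20 is 14 days after Jun 6; 14 mod 7 = 0, so Sunday + 0 = Sunday.

Sunday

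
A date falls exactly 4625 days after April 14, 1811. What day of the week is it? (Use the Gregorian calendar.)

First find the weekday of Apr 14, 1811. Doomsday rule: the anchor day for the 1800s is Friday. For year 11: 11÷12 = 0 r 11, and 11÷4 = 2, so 0+11+2 = 13.
Friday + 13 ≡ Thursday — that's 1811's doomsday.
In April the doomsday date is Apr 4.
Apr 14 is 10 days after Apr 4; 10 mod 7 = 3, so Thursday + 3 = Sunday.
4625 mod 7 = 5, so 4625 days after a Sunday is Sunday + 5 = Friday.

Friday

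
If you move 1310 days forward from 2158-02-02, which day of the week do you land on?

Feb 2, 2158 is a Thursday.
1310 mod 7 = 1, so 1310 days after a Thursday is Thursday + 1 = Friday.

Friday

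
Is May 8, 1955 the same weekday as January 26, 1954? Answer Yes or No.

From Jan 26, 1954 to May 8, 1955 is 467 days.
467 mod 7 = 5, so they are different weekdays.
(Jan 26, 1954 is a Tuesday; May 8, 1955 is a Sunday.)

No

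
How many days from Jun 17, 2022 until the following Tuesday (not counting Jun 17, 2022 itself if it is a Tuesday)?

4

Jun 17, 2022 is a Friday.
From Friday to the next Tuesday is 4 days.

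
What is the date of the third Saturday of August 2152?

August 1, 2152 is a Tuesday.
The first Saturday is therefore August 5 (4 days later).
The third Saturday is 5 + 2×7 = August 19.

August 19, 2152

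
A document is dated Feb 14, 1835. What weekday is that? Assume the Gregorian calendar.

Doomsday rule: the anchor day for the 1800s is Friday. For year 35: 35÷12 = 2 r 11, and 11÷4 = 2, so 2+11+2 = 15.
Friday + 15 ≡ Saturday — that's 1835's doomsday.
In February the doomsday date is Feb 28 (1835 is not a leap year).
Feb 14 is 14 days before Feb 28; 14 mod 7 = 0, so Saturday − 0 = Saturday.

Saturday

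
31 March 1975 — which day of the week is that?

January 1, 1975 is a Wednesday.
Jan 1, 1975 → Feb 1, 1975: 31 days (January has 31).
Feb 1, 1975 → Mar 1, 1975: 28 days (February has 28).
Mar 1, 1975 → Mar 31, 1975: 30 days.
Total: 89 days.
89 mod 7 = 5, so Wednesday + 5 = Monday.

Monday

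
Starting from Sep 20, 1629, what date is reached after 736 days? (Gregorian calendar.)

September 26, 1631

+365 (one year) → Sep 20, 1630 (371 left).
Sep has 30 days: +11 → Oct 1, 1630 (360 left).
Oct has 31 days: +31 → Nov 1, 1630 (329 left).
Nov has 30 days: +30 → Dec 1, 1630 (299 left).
Dec has 31 days: +31 → Jan 1, 1631 (268 left).
Jan has 31 days: +31 → Feb 1, 1631 (237 left).
Feb has 28 days: +28 → Mar 1, 1631 (209 left).
Mar has 31 days: +31 → Apr 1, 1631 (178 left).
Apr has 30 days: +30 → May 1, 1631 (148 left).
May has 31 days: +31 → Jun 1, 1631 (117 left).
Jun has 30 days: +30 → Jul 1, 1631 (87 left).
Jul has 31 days: +31 → Aug 1, 1631 (56 left).
Aug has 31 days: +31 → Sep 1, 1631 (25 left).
+25 → Sep 26, 1631.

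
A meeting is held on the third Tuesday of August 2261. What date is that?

August 20, 2261

August 1, 2261 is a Thursday.
The first Tuesday is therefore August 6 (5 days later).
The third Tuesday is 6 + 2×7 = August 20.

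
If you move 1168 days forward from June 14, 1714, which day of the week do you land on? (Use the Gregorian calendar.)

First find the weekday of Jun 14, 1714. Doomsday rule: the anchor day for the 1700s is Sunday. For year 14: 14÷12 = 1 r 2, and 2÷4 = 0, so 1+2+0 = 3.
Sunday + 3 ≡ Wednesday — that's 1714's doomsday.
In June the doomsday date is Jun 6.
Jun 14 is 8 days after Jun 6; 8 mod 7 = 1, so Wednesday + 1 = Thursday.
1168 mod 7 = 6, so 1168 days after a Thursday is Thursday + 6 = Wednesday.

Wednesday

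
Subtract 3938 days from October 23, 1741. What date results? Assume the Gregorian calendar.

−365 (one year) → Oct 23, 1740 (3573 left).
−366 (one year; includes Feb 29, 1740) → Oct 23, 1739 (3207 left).
−365 (one year) → Oct 23, 1738 (2842 left).
−365 (one year) → Oct 23, 1737 (2477 left).
−365 (one year) → Oct 23, 1736 (2112 left).
−366 (one year; includes Feb 29, 1736) → Oct 23, 1735 (1746 left).
−365 (one year) → Oct 23, 1734 (1381 left).
−365 (one year) → Oct 23, 1733 (1016 left).
−365 (one year) → Oct 23, 1732 (651 left).
−366 (one year; includes Feb 29, 1732) → Oct 23, 1731 (285 left).
−23 → Sep 30, 1731 (end of Sep, 30 days; 262 left).
−30 → Aug 31, 1731 (end of Aug, 31 days; 232 left).
−31 → Jul 31, 1731 (end of Jul, 31 days; 201 left).
−31 → Jun 30, 1731 (end of Jun, 30 days; 170 left).
−30 → May 31, 1731 (end of May, 31 days; 140 left).
−31 → Apr 30, 1731 (end of Apr, 30 days; 109 left).
−30 → Mar 31, 1731 (end of Mar, 31 days; 79 left).
−31 → Feb 28, 1731 (end of Feb, 28 days; 48 left).
−28 → Jan 31, 1731 (end of Jan, 31 days; 20 left).
−20 → Jan 11, 1731.

January 11, 1731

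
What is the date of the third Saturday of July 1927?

July 1, 1927 is a Friday.
The first Saturday is therefore July 2 (1 days later).
The third Saturday is 2 + 2×7 = July 16.

July 16, 1927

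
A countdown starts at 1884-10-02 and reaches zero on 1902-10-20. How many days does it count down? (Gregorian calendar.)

Oct 2, 1884 → Oct 2, 1885: 365 days.
Oct 2, 1885 → Oct 2, 1886: 365 days.
Oct 2, 1886 → Oct 2, 1887: 365 days.
Oct 2, 1887 → Oct 2, 1888: 366 days (Feb 29, 1888 is in that span).
Oct 2, 1888 → Oct 2, 1889: 365 days.
Oct 2, 1889 → Oct 2, 1890: 365 days.
Oct 2, 1890 → Oct 2, 1891: 365 days.
Oct 2, 1891 → Oct 2, 1892: 366 days (Feb 29, 1892 is in that span).
Oct 2, 1892 → Oct 2, 1893: 365 days.
Oct 2, 1893 → Oct 2, 1894: 365 days.
Oct 2, 1894 → Oct 2, 1895: 365 days.
Oct 2, 1895 → Oct 2, 1896: 366 days (Feb 29, 1896 is in that span).
Oct 2, 1896 → Oct 2, 1897: 365 days.
Oct 2, 1897 → Oct 2, 1898: 365 days.
Oct 2, 1898 → Oct 2, 1899: 365 days.
Oct 2, 1899 → Oct 2, 1900: 365 days.
Oct 2, 1900 → Oct 2, 1901: 365 days.
Oct 2, 1901 → Nov 2, 1901: 31 days (October has 31).
Nov 2, 1901 → Dec 2, 1901: 30 days (November has 30).
Dec 2, 1901 → Jan 2, 1902: 31 days (December has 31).
Jan 2, 1902 → Feb 2, 1902: 31 days (January has 31).
Feb 2, 1902 → Mar 2, 1902: 28 days (February has 28).
Mar 2, 1902 → Apr 2, 1902: 31 days (March has 31).
Apr 2, 1902 → May 2, 1902: 30 days (April has 30).
May 2, 1902 → Jun 2, 1902: 31 days (May has 31).
Jun 2, 1902 → Jul 2, 1902: 30 days (June has 30).
Jul 2, 1902 → Aug 2, 1902: 31 days (July has 31).
Aug 2, 1902 → Sep 2, 1902: 31 days (August has 31).
Sep 2, 1902 → Oct 2, 1902: 30 days (September has 30).
Oct 2, 1902 → Oct 20, 1902: 18 days.
Total: 6591 days.

6591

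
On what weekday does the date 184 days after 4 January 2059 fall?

Monday

First find the weekday of Jan 4, 2059. Doomsday rule: the anchor day for the 2000s is Tuesday. For year 59: 59÷12 = 4 r 11, and 11÷4 = 2, so 4+11+2 = 17.
Tuesday + 17 ≡ Friday — that's 2059's doomsday.
In January the doomsday date is Jan 3 (2059 is not a leap year).
Jan 4 is 1 day after Jan 3; 1 mod 7 = 1, so Friday + 1 = Saturday.
184 mod 7 = 2, so 184 days after a Saturday is Saturday + 2 = Monday.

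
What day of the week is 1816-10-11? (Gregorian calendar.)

Friday

Doomsday rule: the anchor day for the 1800s is Friday. For year 16: 16÷12 = 1 r 4, and 4÷4 = 1, so 1+4+1 = 6.
Friday + 6 ≡ Thursday — that's 1816's doomsday.
In October the doomsday date is Oct 10.
Oct 11 is 1 day after Oct 10; 1 mod 7 = 1, so Thursday + 1 = Friday.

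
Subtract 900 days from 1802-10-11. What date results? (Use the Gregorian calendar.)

−365 (one year) → Oct 11, 1801 (535 left).
−365 (one year) → Oct 11, 1800 (170 left).
−11 → Sep 30, 1800 (end of Sep, 30 days; 159 left).
−30 → Aug 31, 1800 (end of Aug, 31 days; 129 left).
−31 → Jul 31, 1800 (end of Jul, 31 days; 98 left).
−31 → Jun 30, 1800 (end of Jun, 30 days; 67 left).
−30 → May 31, 1800 (end of May, 31 days; 37 left).
−31 → Apr 30, 1800 (end of Apr, 30 days; 6 left).
−6 → Apr 24, 1800.

April 24, 1800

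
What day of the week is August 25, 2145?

Wednesday

January 1, 2145 is a Friday.
Jan 1, 2145 → Feb 1, 2145: 31 days (January has 31).
Feb 1, 2145 → Mar 1, 2145: 28 days (February has 28).
Mar 1, 2145 → Apr 1, 2145: 31 days (March has 31).
Apr 1, 2145 → May 1, 2145: 30 days (April has 30).
May 1, 2145 → Jun 1, 2145: 31 days (May has 31).
Jun 1, 2145 → Jul 1, 2145: 30 days (June has 30).
Jul 1, 2145 → Aug 1, 2145: 31 days (July has 31).
Aug 1, 2145 → Aug 25, 2145: 24 days.
Total: 236 days.
236 mod 7 = 5, so Friday + 5 = Wednesday.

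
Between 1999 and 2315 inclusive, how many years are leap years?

76

Multiples of 4 in [1999,2315]: 79.
Of those, multiples of 100: 4 (not leap unless ÷400).
Multiples of 400: 1.
Leap years = 79 − 4 + 1 = 76.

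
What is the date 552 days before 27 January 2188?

−365 (one year) → Jan 27, 2187 (187 left).
−27 → Dec 31, 2186 (end of Dec, 31 days; 160 left).
−31 → Nov 30, 2186 (end of Nov, 30 days; 129 left).
−30 → Oct 31, 2186 (end of Oct, 31 days; 99 left).
−31 → Sep 30, 2186 (end of Sep, 30 days; 68 left).
−30 → Aug 31, 2186 (end of Aug, 31 days; 38 left).
−31 → Jul 31, 2186 (end of Jul, 31 days; 7 left).
−7 → Jul 24, 2186.

July 24, 2186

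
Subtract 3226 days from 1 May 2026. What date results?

July 1, 2017

−365 (one year) → May 1, 2025 (2861 left).
−365 (one year) → May 1, 2024 (2496 left).
−366 (one year; includes Feb 29, 2024) → May 1, 2023 (2130 left).
−365 (one year) → May 1, 2022 (1765 left).
−365 (one year) → May 1, 2021 (1400 left).
−365 (one year) → May 1, 2020 (1035 left).
−366 (one year; includes Feb 29, 2020) → May 1, 2019 (669 left).
−365 (one year) → May 1, 2018 (304 left).
−1 → Apr 30, 2018 (end of Apr, 30 days; 303 left).
−30 → Mar 31, 2018 (end of Mar, 31 days; 273 left).
−31 → Feb 28, 2018 (end of Feb, 28 days; 242 left).
−28 → Jan 31, 2018 (end of Jan, 31 days; 214 left).
−31 → Dec 31, 2017 (end of Dec, 31 days; 183 left).
−31 → Nov 30, 2017 (end of Nov, 30 days; 152 left).
−30 → Oct 31, 2017 (end of Oct, 31 days; 122 left).
−31 → Sep 30, 2017 (end of Sep, 30 days; 91 left).
−30 → Aug 31, 2017 (end of Aug, 31 days; 61 left).
−31 → Jul 31, 2017 (end of Jul, 31 days; 30 left).
−30 → Jul 1, 2017.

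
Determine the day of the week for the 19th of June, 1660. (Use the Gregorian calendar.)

Saturday

Doomsday rule: the anchor day for the 1600s is Tuesday. For year 60: 60÷12 = 5 r 0, and 0÷4 = 0, so 5+0+0 = 5.
Tuesday + 5 ≡ Sunday — that's 1660's doomsday.
In June the doomsday date is Jun 6.
Jun 19 is 13 days after Jun 6; 13 mod 7 = 6, so Sunday + 6 = Saturday.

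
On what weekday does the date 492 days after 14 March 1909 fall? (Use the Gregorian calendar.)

Mar 14, 1909 is a Sunday.
492 mod 7 = 2, so 492 days after a Sunday is Sunday + 2 = Tuesday.

Tuesday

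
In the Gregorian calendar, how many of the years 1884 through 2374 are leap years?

119

Multiples of 4 in [1884,2374]: 123.
Of those, multiples of 100: 5 (not leap unless ÷400).
Multiples of 400: 1.
Leap years = 123 − 5 + 1 = 119.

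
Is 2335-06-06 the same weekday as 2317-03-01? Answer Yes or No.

Yes

From Mar 1, 2317 to Jun 6, 2335 is 6671 days.
6671 mod 7 = 0, so they are the same weekday.
(Mar 1, 2317 is a Thursday; Jun 6, 2335 is a Thursday.)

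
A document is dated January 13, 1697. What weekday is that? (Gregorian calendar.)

Sunday

Doomsday rule: the anchor day for the 1600s is Tuesday. For year 97: 97÷12 = 8 r 1, and 1÷4 = 0, so 8+1+0 = 9.
Tuesday + 9 ≡ Thursday — that's 1697's doomsday.
In January the doomsday date is Jan 3 (1697 is not a leap year).
Jan 13 is 10 days after Jan 3; 10 mod 7 = 3, so Thursday + 3 = Sunday.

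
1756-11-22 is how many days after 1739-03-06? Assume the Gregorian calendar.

Mar 6, 1739 → Mar 6, 1740: 366 days (Feb 29, 1740 is in that span).
Mar 6, 1740 → Mar 6, 1741: 365 days.
Mar 6, 1741 → Mar 6, 1742: 365 days.
Mar 6, 1742 → Mar 6, 1743: 365 days.
Mar 6, 1743 → Mar 6, 1744: 366 days (Feb 29, 1744 is in that span).
Mar 6, 1744 → Mar 6, 1745: 365 days.
Mar 6, 1745 → Mar 6, 1746: 365 days.
Mar 6, 1746 → Mar 6, 1747: 365 days.
Mar 6, 1747 → Mar 6, 1748: 366 days (Feb 29, 1748 is in that span).
Mar 6, 1748 → Mar 6, 1749: 365 days.
Mar 6, 1749 → Mar 6, 1750: 365 days.
Mar 6, 1750 → Mar 6, 1751: 365 days.
Mar 6, 1751 → Mar 6, 1752: 366 days (Feb 29, 1752 is in that span).
Mar 6, 1752 → Mar 6, 1753: 365 days.
Mar 6, 1753 → Mar 6, 1754: 365 days.
Mar 6, 1754 → Mar 6, 1755: 365 days.
Mar 6, 1755 → Mar 6, 1756: 366 days (Feb 29, 1756 is in that span).
Mar 6, 1756 → Apr 6, 1756: 31 days (March has 31).
Apr 6, 1756 → May 6, 1756: 30 days (April has 30).
May 6, 1756 → Jun 6, 1756: 31 days (May has 31).
Jun 6, 1756 → Jul 6, 1756: 30 days (June has 30).
Jul 6, 1756 → Aug 6, 1756: 31 days (July has 31).
Aug 6, 1756 → Sep 6, 1756: 31 days (August has 31).
Sep 6, 1756 → Oct 6, 1756: 30 days (September has 30).
Oct 6, 1756 → Nov 6, 1756: 31 days (October has 31).
Nov 6, 1756 → Nov 22, 1756: 16 days.
Total: 6471 days.

6471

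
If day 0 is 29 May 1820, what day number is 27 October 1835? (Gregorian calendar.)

5629

May 29, 1820 → May 29, 1821: 365 days.
May 29, 1821 → May 29, 1822: 365 days.
May 29, 1822 → May 29, 1823: 365 days.
May 29, 1823 → May 29, 1824: 366 days (Feb 29, 1824 is in that span).
May 29, 1824 → May 29, 1825: 365 days.
May 29, 1825 → May 29, 1826: 365 days.
May 29, 1826 → May 29, 1827: 365 days.
May 29, 1827 → May 29, 1828: 366 days (Feb 29, 1828 is in that span).
May 29, 1828 → May 29, 1829: 365 days.
May 29, 1829 → May 29, 1830: 365 days.
May 29, 1830 → May 29, 1831: 365 days.
May 29, 1831 → May 29, 1832: 366 days (Feb 29, 1832 is in that span).
May 29, 1832 → May 29, 1833: 365 days.
May 29, 1833 → May 29, 1834: 365 days.
May 29, 1834 → May 29, 1835: 365 days.
May 29, 1835 → Jun 29, 1835: 31 days (May has 31).
Jun 29, 1835 → Jul 29, 1835: 30 days (June has 30).
Jul 29, 1835 → Aug 29, 1835: 31 days (July has 31).
Aug 29, 1835 → Sep 29, 1835: 31 days (August has 31).
Sep 29, 1835 → Oct 27, 1835: 28 days.
Total: 5629 days.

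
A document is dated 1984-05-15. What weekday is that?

Doomsday rule: the anchor day for the 1900s is Wednesday. For year 84: 84÷12 = 7 r 0, and 0÷4 = 0, so 7+0+0 = 7.
Wednesday + 7 ≡ Wednesday — that's 1984's doomsday.
In May the doomsday date is May 9.
May 15 is 6 days after May 9; 6 mod 7 = 6, so Wednesday + 6 = Tuesday.

Tuesday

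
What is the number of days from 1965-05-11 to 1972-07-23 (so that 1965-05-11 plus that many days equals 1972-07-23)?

2630

May 11, 1965 → May 11, 1966: 365 days.
May 11, 1966 → May 11, 1967: 365 days.
May 11, 1967 → May 11, 1968: 366 days (Feb 29, 1968 is in that span).
May 11, 1968 → May 11, 1969: 365 days.
May 11, 1969 → May 11, 1970: 365 days.
May 11, 1970 → May 11, 1971: 365 days.
May 11, 1971 → May 11, 1972: 366 days (Feb 29, 1972 is in that span).
May 11, 1972 → Jun 11, 1972: 31 days (May has 31).
Jun 11, 1972 → Jul 11, 1972: 30 days (June has 30).
Jul 11, 1972 → Jul 23, 1972: 12 days.
Total: 2630 days.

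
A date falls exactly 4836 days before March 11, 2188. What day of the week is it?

Wednesday

First find the weekday of Mar 11, 2188. Doomsday rule: the anchor day for the 2100s is Sunday. For year 88: 88÷12 = 7 r 4, and 4÷4 = 1, so 7+4+1 = 12.
Sunday + 12 ≡ Friday — that's 2188's doomsday.
In March the doomsday date is Mar 14.
Mar 11 is 3 days before Mar 14; 3 mod 7 = 3, so Friday − 3 = Tuesday.
4836 mod 7 = 6, so 4836 days before a Tuesday is Tuesday − 6 = Wednesday.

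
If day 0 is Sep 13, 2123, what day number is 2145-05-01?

Sep 13, 2123 → Sep 13, 2124: 366 days (Feb 29, 2124 is in that span).
Sep 13, 2124 → Sep 13, 2125: 365 days.
Sep 13, 2125 → Sep 13, 2126: 365 days.
Sep 13, 2126 → Sep 13, 2127: 365 days.
Sep 13, 2127 → Sep 13, 2128: 366 days (Feb 29, 2128 is in that span).
Sep 13, 2128 → Sep 13, 2129: 365 days.
Sep 13, 2129 → Sep 13, 2130: 365 days.
Sep 13, 2130 → Sep 13, 2131: 365 days.
Sep 13, 2131 → Sep 13, 2132: 366 days (Feb 29, 2132 is in that span).
Sep 13, 2132 → Sep 13, 2133: 365 days.
Sep 13, 2133 → Sep 13, 2134: 365 days.
Sep 13, 2134 → Sep 13, 2135: 365 days.
Sep 13, 2135 → Sep 13, 2136: 366 days (Feb 29, 2136 is in that span).
Sep 13, 2136 → Sep 13, 2137: 365 days.
Sep 13, 2137 → Sep 13, 2138: 365 days.
Sep 13, 2138 → Sep 13, 2139: 365 days.
Sep 13, 2139 → Sep 13, 2140: 366 days (Feb 29, 2140 is in that span).
Sep 13, 2140 → Sep 13, 2141: 365 days.
Sep 13, 2141 → Sep 13, 2142: 365 days.
Sep 13, 2142 → Sep 13, 2143: 365 days.
Sep 13, 2143 → Sep 13, 2144: 366 days (Feb 29, 2144 is in that span).
Sep 13, 2144 → Oct 13, 2144: 30 days (September has 30).
Oct 13, 2144 → Nov 13, 2144: 31 days (October has 31).
Nov 13, 2144 → Dec 13, 2144: 30 days (November has 30).
Dec 13, 2144 → Jan 13, 2145: 31 days (December has 31).
Jan 13, 2145 → Feb 13, 2145: 31 days (January has 31).
Feb 13, 2145 → Mar 13, 2145: 28 days (February has 28).
Mar 13, 2145 → Apr 13, 2145: 31 days (March has 31).
Apr 13, 2145 → May 1, 2145: 18 days.
Total: 7901 days.

7901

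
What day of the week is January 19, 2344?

Doomsday rule: the anchor day for the 2300s is Wednesday. For year 44: 44÷12 = 3 r 8, and 8÷4 = 2, so 3+8+2 = 13.
Wednesday + 13 ≡ Tuesday — that's 2344's doomsday.
In January the doomsday date is Jan 4 (2344 is a leap year (divisible by 4)).
Jan 19 is 15 days after Jan 4; 15 mod 7 = 1, so Tuesday + 1 = Wednesday.

Wednesday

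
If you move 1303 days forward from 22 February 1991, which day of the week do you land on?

Saturday

First find the weekday of Feb 22, 1991. Doomsday rule: the anchor day for the 1900s is Wednesday. For year 91: 91÷12 = 7 r 7, and 7÷4 = 1, so 7+7+1 = 15.
Wednesday + 15 ≡ Thursday — that's 1991's doomsday.
In February the doomsday date is Feb 28 (1991 is not a leap year).
Feb 22 is 6 days before Feb 28; 6 mod 7 = 6, so Thursday − 6 = Friday.
1303 mod 7 = 1, so 1303 days after a Friday is Friday + 1 = Saturday.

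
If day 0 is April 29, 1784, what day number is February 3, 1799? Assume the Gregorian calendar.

5393

Apr 29, 1784 → Apr 29, 1785: 365 days.
Apr 29, 1785 → Apr 29, 1786: 365 days.
Apr 29, 1786 → Apr 29, 1787: 365 days.
Apr 29, 1787 → Apr 29, 1788: 366 days (Feb 29, 1788 is in that span).
Apr 29, 1788 → Apr 29, 1789: 365 days.
Apr 29, 1789 → Apr 29, 1790: 365 days.
Apr 29, 1790 → Apr 29, 1791: 365 days.
Apr 29, 1791 → Apr 29, 1792: 366 days (Feb 29, 1792 is in that span).
Apr 29, 1792 → Apr 29, 1793: 365 days.
Apr 29, 1793 → Apr 29, 1794: 365 days.
Apr 29, 1794 → Apr 29, 1795: 365 days.
Apr 29, 1795 → Apr 29, 1796: 366 days (Feb 29, 1796 is in that span).
Apr 29, 1796 → Apr 29, 1797: 365 days.
Apr 29, 1797 → Apr 29, 1798: 365 days.
Apr 29, 1798 → May 29, 1798: 30 days (April has 30).
May 29, 1798 → Jun 29, 1798: 31 days (May has 31).
Jun 29, 1798 → Jul 29, 1798: 30 days (June has 30).
Jul 29, 1798 → Aug 29, 1798: 31 days (July has 31).
Aug 29, 1798 → Sep 29, 1798: 31 days (August has 31).
Sep 29, 1798 → Oct 29, 1798: 30 days (September has 30).
Oct 29, 1798 → Nov 29, 1798: 31 days (October has 31).
Nov 29, 1798 → Dec 29, 1798: 30 days (November has 30).
Dec 29, 1798 → Jan 29, 1799: 31 days (December has 31).
Jan 29, 1799 → Feb 3, 1799: 5 days.
Total: 5393 days.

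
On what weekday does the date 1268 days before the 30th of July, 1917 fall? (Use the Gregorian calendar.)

Jul 30, 1917 is a Monday.
1268 mod 7 = 1, so 1268 days before a Monday is Monday − 1 = Sunday.

Sunday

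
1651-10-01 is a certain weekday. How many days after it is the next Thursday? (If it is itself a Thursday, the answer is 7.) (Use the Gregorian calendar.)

Oct 1, 1651 is a Sunday.
From Sunday to the next Thursday is 4 days.

4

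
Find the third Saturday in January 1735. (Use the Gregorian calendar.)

January 15, 1735

January 1, 1735 is a Saturday.
The first Saturday is therefore January 1 (same day).
The third Saturday is 1 + 2×7 = January 15.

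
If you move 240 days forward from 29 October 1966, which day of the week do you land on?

Monday

Oct 29, 1966 is a Saturday.
240 mod 7 = 2, so 240 days after a Saturday is Saturday + 2 = Monday.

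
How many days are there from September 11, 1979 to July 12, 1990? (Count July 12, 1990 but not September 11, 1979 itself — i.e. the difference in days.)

Sep 11, 1979 → Sep 11, 1980: 366 days (Feb 29, 1980 is in that span).
Sep 11, 1980 → Sep 11, 1981: 365 days.
Sep 11, 1981 → Sep 11, 1982: 365 days.
Sep 11, 1982 → Sep 11, 1983: 365 days.
Sep 11, 1983 → Sep 11, 1984: 366 days (Feb 29, 1984 is in that span).
Sep 11, 1984 → Sep 11, 1985: 365 days.
Sep 11, 1985 → Sep 11, 1986: 365 days.
Sep 11, 1986 → Sep 11, 1987: 365 days.
Sep 11, 1987 → Sep 11, 1988: 366 days (Feb 29, 1988 is in that span).
Sep 11, 1988 → Sep 11, 1989: 365 days.
Sep 11, 1989 → Oct 11, 1989: 30 days (September has 30).
Oct 11, 1989 → Nov 11, 1989: 31 days (October has 31).
Nov 11, 1989 → Dec 11, 1989: 30 days (November has 30).
Dec 11, 1989 → Jan 11, 1990: 31 days (December has 31).
Jan 11, 1990 → Feb 11, 1990: 31 days (January has 31).
Feb 11, 1990 → Mar 11, 1990: 28 days (February has 28).
Mar 11, 1990 → Apr 11, 1990: 31 days (March has 31).
Apr 11, 1990 → May 11, 1990: 30 days (April has 30).
May 11, 1990 → Jun 11, 1990: 31 days (May has 31).
Jun 11, 1990 → Jul 11, 1990: 30 days (June has 30).
Jul 11, 1990 → Jul 12, 1990: 1 days.
Total: 3957 days.

3957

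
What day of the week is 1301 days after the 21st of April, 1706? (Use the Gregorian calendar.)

Tuesday

Apr 21, 1706 is a Wednesday.
1301 mod 7 = 6, so 1301 days after a Wednesday is Wednesday + 6 = Tuesday.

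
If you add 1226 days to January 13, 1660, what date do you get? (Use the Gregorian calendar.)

+366 (one year; includes Feb 29, 1660) → Jan 13, 1661 (860 left).
+365 (one year) → Jan 13, 1662 (495 left).
+365 (one year) → Jan 13, 1663 (130 left).
Jan has 31 days: +19 → Feb 1, 1663 (111 left).
Feb has 28 days: +28 → Mar 1, 1663 (83 left).
Mar has 31 days: +31 → Apr 1, 1663 (52 left).
Apr has 30 days: +30 → May 1, 1663 (22 left).
+22 → May 23, 1663.

May 23, 1663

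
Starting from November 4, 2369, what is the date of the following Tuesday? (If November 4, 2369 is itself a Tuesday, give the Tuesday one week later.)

November 11, 2369

Nov 4, 2369 is a Tuesday.
From Tuesday to the next Tuesday is 7 days.
Nov 4, 2369 + 7 = Nov 11, 2369.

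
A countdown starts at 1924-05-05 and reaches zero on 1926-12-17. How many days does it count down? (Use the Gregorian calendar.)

956

May 5, 1924 → May 5, 1925: 365 days.
May 5, 1925 → May 5, 1926: 365 days.
May 5, 1926 → Jun 5, 1926: 31 days (May has 31).
Jun 5, 1926 → Jul 5, 1926: 30 days (June has 30).
Jul 5, 1926 → Aug 5, 1926: 31 days (July has 31).
Aug 5, 1926 → Sep 5, 1926: 31 days (August has 31).
Sep 5, 1926 → Oct 5, 1926: 30 days (September has 30).
Oct 5, 1926 → Nov 5, 1926: 31 days (October has 31).
Nov 5, 1926 → Dec 5, 1926: 30 days (November has 30).
Dec 5, 1926 → Dec 17, 1926: 12 days.
Total: 956 days.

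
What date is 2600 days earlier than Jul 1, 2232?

May 19, 2225

−366 (one year; includes Feb 29, 2232) → Jul 1, 2231 (2234 left).
−365 (one year) → Jul 1, 2230 (1869 left).
−365 (one year) → Jul 1, 2229 (1504 left).
−365 (one year) → Jul 1, 2228 (1139 left).
−366 (one year; includes Feb 29, 2228) → Jul 1, 2227 (773 left).
−365 (one year) → Jul 1, 2226 (408 left).
−365 (one year) → Jul 1, 2225 (43 left).
−1 → Jun 30, 2225 (end of Jun, 30 days; 42 left).
−30 → May 31, 2225 (end of May, 31 days; 12 left).
−12 → May 19, 2225.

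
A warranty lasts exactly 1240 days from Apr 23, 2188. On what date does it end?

September 15, 2191

+365 (one year) → Apr 23, 2189 (875 left).
+365 (one year) → Apr 23, 2190 (510 left).
+365 (one year) → Apr 23, 2191 (145 left).
Apr has 30 days: +8 → May 1, 2191 (137 left).
May has 31 days: +31 → Jun 1, 2191 (106 left).
Jun has 30 days: +30 → Jul 1, 2191 (76 left).
Jul has 31 days: +31 → Aug 1, 2191 (45 left).
Aug has 31 days: +31 → Sep 1, 2191 (14 left).
+14 → Sep 15, 2191.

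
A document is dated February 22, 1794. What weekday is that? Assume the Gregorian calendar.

Doomsday rule: the anchor day for the 1700s is Sunday. For year 94: 94÷12 = 7 r 10, and 10÷4 = 2, so 7+10+2 = 19.
Sunday + 19 ≡ Friday — that's 1794's doomsday.
In February the doomsday date is Feb 28 (1794 is not a leap year).
Feb 22 is 6 days before Feb 28; 6 mod 7 = 6, so Friday − 6 = Saturday.

Saturday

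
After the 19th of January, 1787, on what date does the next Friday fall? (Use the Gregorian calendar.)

Jan 19, 1787 is a Friday.
From Friday to the next Friday is 7 days.
Jan 19, 1787 + 7 = Jan 26, 1787.

January 26, 1787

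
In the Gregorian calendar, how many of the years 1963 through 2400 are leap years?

107

Multiples of 4 in [1963,2400]: 110.
Of those, multiples of 100: 5 (not leap unless ÷400).
Multiples of 400: 2.
Leap years = 110 − 5 + 2 = 107.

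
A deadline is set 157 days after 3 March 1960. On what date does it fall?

Mar has 31 days: +29 → Apr 1, 1960 (128 left).
Apr has 30 days: +30 → May 1, 1960 (98 left).
May has 31 days: +31 → Jun 1, 1960 (67 left).
Jun has 30 days: +30 → Jul 1, 1960 (37 left).
Jul has 31 days: +31 → Aug 1, 1960 (6 left).
+6 → Aug 7, 1960.

August 7, 1960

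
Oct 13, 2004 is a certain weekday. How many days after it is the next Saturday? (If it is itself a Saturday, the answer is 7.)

Oct 13, 2004 is a Wednesday.
From Wednesday to the next Saturday is 3 days.

3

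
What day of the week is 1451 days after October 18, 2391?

Sunday

Oct 18, 2391 is a Friday.
1451 mod 7 = 2, so 1451 days after a Friday is Friday + 2 = Sunday.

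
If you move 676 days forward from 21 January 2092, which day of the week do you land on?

Jan 21, 2092 is a Monday.
676 mod 7 = 4, so 676 days after a Monday is Monday + 4 = Friday.

Friday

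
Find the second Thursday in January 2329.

January 10, 2329

January 1, 2329 is a Tuesday.
The first Thursday is therefore January 3 (2 days later).
The second Thursday is 3 + 1×7 = January 10.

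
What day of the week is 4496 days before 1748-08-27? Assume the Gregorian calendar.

Aug 27, 1748 is a Tuesday.
4496 mod 7 = 2, so 4496 days before a Tuesday is Tuesday − 2 = Sunday.

Sunday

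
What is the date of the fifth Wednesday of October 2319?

October 29, 2319

October 1, 2319 is a Wednesday.
The first Wednesday is therefore October 1 (same day).
The fifth Wednesday is 1 + 4×7 = October 29.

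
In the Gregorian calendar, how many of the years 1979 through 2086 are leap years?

27

Multiples of 4 in [1979,2086]: 27.
Of those, multiples of 100: 1 (not leap unless ÷400).
Multiples of 400: 1.
Leap years = 27 − 1 + 1 = 27.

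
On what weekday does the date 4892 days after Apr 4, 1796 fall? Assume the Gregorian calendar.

Sunday

First find the weekday of Apr 4, 1796. Doomsday rule: the anchor day for the 1700s is Sunday. For year 96: 96÷12 = 8 r 0, and 0÷4 = 0, so 8+0+0 = 8.
Sunday + 8 ≡ Monday — that's 1796's doomsday.
In April the doomsday date is Apr 4.
Apr 4 is the doomsday itself: Monday.
4892 mod 7 = 6, so 4892 days after a Monday is Monday + 6 = Sunday.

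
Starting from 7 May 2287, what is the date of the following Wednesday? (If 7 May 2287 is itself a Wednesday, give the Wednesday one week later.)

May 7, 2287 is a Saturday.
From Saturday to the next Wednesday is 4 days.
May 7, 2287 + 4 = May 11, 2287.

May 11, 2287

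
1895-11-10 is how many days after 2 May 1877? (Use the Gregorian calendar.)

May 2, 1877 → May 2, 1878: 365 days.
May 2, 1878 → May 2, 1879: 365 days.
May 2, 1879 → May 2, 1880: 366 days (Feb 29, 1880 is in that span).
May 2, 1880 → May 2, 1881: 365 days.
May 2, 1881 → May 2, 1882: 365 days.
May 2, 1882 → May 2, 1883: 365 days.
May 2, 1883 → May 2, 1884: 366 days (Feb 29, 1884 is in that span).
May 2, 1884 → May 2, 1885: 365 days.
May 2, 1885 → May 2, 1886: 365 days.
May 2, 1886 → May 2, 1887: 365 days.
May 2, 1887 → May 2, 1888: 366 days (Feb 29, 1888 is in that span).
May 2, 1888 → May 2, 1889: 365 days.
May 2, 1889 → May 2, 1890: 365 days.
May 2, 1890 → May 2, 1891: 365 days.
May 2, 1891 → May 2, 1892: 366 days (Feb 29, 1892 is in that span).
May 2, 1892 → May 2, 1893: 365 days.
May 2, 1893 → May 2, 1894: 365 days.
May 2, 1894 → May 2, 1895: 365 days.
May 2, 1895 → Jun 2, 1895: 31 days (May has 31).
Jun 2, 1895 → Jul 2, 1895: 30 days (June has 30).
Jul 2, 1895 → Aug 2, 1895: 31 days (July has 31).
Aug 2, 1895 → Sep 2, 1895: 31 days (August has 31).
Sep 2, 1895 → Oct 2, 1895: 30 days (September has 30).
Oct 2, 1895 → Nov 2, 1895: 31 days (October has 31).
Nov 2, 1895 → Nov 10, 1895: 8 days.
Total: 6766 days.

6766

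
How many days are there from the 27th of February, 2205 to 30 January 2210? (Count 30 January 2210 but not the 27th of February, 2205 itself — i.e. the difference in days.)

Feb 27, 2205 → Feb 27, 2206: 365 days.
Feb 27, 2206 → Feb 27, 2207: 365 days.
Feb 27, 2207 → Feb 27, 2208: 365 days.
Feb 27, 2208 → Feb 27, 2209: 366 days (Feb 29, 2208 is in that span).
Feb 27, 2209 → Mar 27, 2209: 28 days (February has 28).
Mar 27, 2209 → Apr 27, 2209: 31 days (March has 31).
Apr 27, 2209 → May 27, 2209: 30 days (April has 30).
May 27, 2209 → Jun 27, 2209: 31 days (May has 31).
Jun 27, 2209 → Jul 27, 2209: 30 days (June has 30).
Jul 27, 2209 → Aug 27, 2209: 31 days (July has 31).
Aug 27, 2209 → Sep 27, 2209: 31 days (August has 31).
Sep 27, 2209 → Oct 27, 2209: 30 days (September has 30).
Oct 27, 2209 → Nov 27, 2209: 31 days (October has 31).
Nov 27, 2209 → Dec 27, 2209: 30 days (November has 30).
Dec 27, 2209 → Jan 27, 2210: 31 days (December has 31).
Jan 27, 2210 → Jan 30, 2210: 3 days.
Total: 1798 days.

1798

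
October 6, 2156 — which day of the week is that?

Doomsday rule: the anchor day for the 2100s is Sunday. For year 56: 56÷12 = 4 r 8, and 8÷4 = 2, so 4+8+2 = 14.
Sunday + 14 ≡ Sunday — that's 2156's doomsday.
In October the doomsday date is Oct 10.
Oct 6 is 4 days before Oct 10; 4 mod 7 = 4, so Sunday − 4 = Wednesday.

Wednesday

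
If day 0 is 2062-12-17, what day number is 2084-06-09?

Dec 17, 2062 → Dec 17, 2063: 365 days.
Dec 17, 2063 → Dec 17, 2064: 366 days (Feb 29, 2064 is in that span).
Dec 17, 2064 → Dec 17, 2065: 365 days.
Dec 17, 2065 → Dec 17, 2066: 365 days.
Dec 17, 2066 → Dec 17, 2067: 365 days.
Dec 17, 2067 → Dec 17, 2068: 366 days (Feb 29, 2068 is in that span).
Dec 17, 2068 → Dec 17, 2069: 365 days.
Dec 17, 2069 → Dec 17, 2070: 365 days.
Dec 17, 2070 → Dec 17, 2071: 365 days.
Dec 17, 2071 → Dec 17, 2072: 366 days (Feb 29, 2072 is in that span).
Dec 17, 2072 → Dec 17, 2073: 365 days.
Dec 17, 2073 → Dec 17, 2074: 365 days.
Dec 17, 2074 → Dec 17, 2075: 365 days.
Dec 17, 2075 → Dec 17, 2076: 366 days (Feb 29, 2076 is in that span).
Dec 17, 2076 → Dec 17, 2077: 365 days.
Dec 17, 2077 → Dec 17, 2078: 365 days.
Dec 17, 2078 → Dec 17, 2079: 365 days.
Dec 17, 2079 → Dec 17, 2080: 366 days (Feb 29, 2080 is in that span).
Dec 17, 2080 → Dec 17, 2081: 365 days.
Dec 17, 2081 → Dec 17, 2082: 365 days.
Dec 17, 2082 → Dec 17, 2083: 365 days.
Dec 17, 2083 → Jan 17, 2084: 31 days (December has 31).
Jan 17, 2084 → Feb 17, 2084: 31 days (January has 31).
Feb 17, 2084 → Mar 17, 2084: 29 days (February has 29).
Mar 17, 2084 → Apr 17, 2084: 31 days (March has 31).
Apr 17, 2084 → May 17, 2084: 30 days (April has 30).
May 17, 2084 → Jun 9, 2084: 23 days.
Total: 7845 days.

7845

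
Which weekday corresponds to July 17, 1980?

Thursday

January 1, 1980 is a Tuesday.
Jan 1, 1980 → Feb 1, 1980: 31 days (January has 31).
Feb 1, 1980 → Mar 1, 1980: 29 days (February has 29).
Mar 1, 1980 → Apr 1, 1980: 31 days (March has 31).
Apr 1, 1980 → May 1, 1980: 30 days (April has 30).
May 1, 1980 → Jun 1, 1980: 31 days (May has 31).
Jun 1, 1980 → Jul 1, 1980: 30 days (June has 30).
Jul 1, 1980 → Jul 17, 1980: 16 days.
Total: 198 days.
198 mod 7 = 2, so Tuesday + 2 = Thursday.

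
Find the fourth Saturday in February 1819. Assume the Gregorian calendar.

February 27, 1819

February 1, 1819 is a Monday.
The first Saturday is therefore February 6 (5 days later).
The fourth Saturday is 6 + 3×7 = February 27.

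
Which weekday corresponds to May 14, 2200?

Wednesday

Doomsday rule: the anchor day for the 2200s is Friday. For year 00: 0÷12 = 0 r 0, and 0÷4 = 0, so 0+0+0 = 0.
Friday + 0 ≡ Friday — that's 2200's doomsday.
In May the doomsday date is May 9.
May 14 is 5 days after May 9; 5 mod 7 = 5, so Friday + 5 = Wednesday.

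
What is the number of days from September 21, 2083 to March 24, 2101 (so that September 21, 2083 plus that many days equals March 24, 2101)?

Sep 21, 2083 → Sep 21, 2084: 366 days (Feb 29, 2084 is in that span).
Sep 21, 2084 → Sep 21, 2085: 365 days.
Sep 21, 2085 → Sep 21, 2086: 365 days.
Sep 21, 2086 → Sep 21, 2087: 365 days.
Sep 21, 2087 → Sep 21, 2088: 366 days (Feb 29, 2088 is in that span).
Sep 21, 2088 → Sep 21, 2089: 365 days.
Sep 21, 2089 → Sep 21, 2090: 365 days.
Sep 21, 2090 → Sep 21, 2091: 365 days.
Sep 21, 2091 → Sep 21, 2092: 366 days (Feb 29, 2092 is in that span).
Sep 21, 2092 → Sep 21, 2093: 365 days.
Sep 21, 2093 → Sep 21, 2094: 365 days.
Sep 21, 2094 → Sep 21, 2095: 365 days.
Sep 21, 2095 → Sep 21, 2096: 366 days (Feb 29, 2096 is in that span).
Sep 21, 2096 → Sep 21, 2097: 365 days.
Sep 21, 2097 → Sep 21, 2098: 365 days.
Sep 21, 2098 → Sep 21, 2099: 365 days.
Sep 21, 2099 → Sep 21, 2100: 365 days.
Sep 21, 2100 → Oct 21, 2100: 30 days (September has 30).
Oct 21, 2100 → Nov 21, 2100: 31 days (October has 31).
Nov 21, 2100 → Dec 21, 2100: 30 days (November has 30).
Dec 21, 2100 → Jan 21, 2101: 31 days (December has 31).
Jan 21, 2101 → Feb 21, 2101: 31 days (January has 31).
Feb 21, 2101 → Mar 21, 2101: 28 days (February has 28).
Mar 21, 2101 → Mar 24, 2101: 3 days.
Total: 6393 days.

6393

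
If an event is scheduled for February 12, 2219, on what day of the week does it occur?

Friday

January 1, 2219 is a Friday.
Jan 1, 2219 → Feb 1, 2219: 31 days (January has 31).
Feb 1, 2219 → Feb 12, 2219: 11 days.
Total: 42 days.
42 mod 7 = 0, so Friday + 0 = Friday.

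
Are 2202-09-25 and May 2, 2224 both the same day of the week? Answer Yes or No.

No

From Sep 25, 2202 to May 2, 2224 is 7890 days.
7890 mod 7 = 1, so they are different weekdays.
(Sep 25, 2202 is a Saturday; May 2, 2224 is a Sunday.)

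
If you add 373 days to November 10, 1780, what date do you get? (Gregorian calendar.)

Nov has 30 days: +21 → Dec 1, 1780 (352 left).
Dec has 31 days: +31 → Jan 1, 1781 (321 left).
Jan has 31 days: +31 → Feb 1, 1781 (290 left).
Feb has 28 days: +28 → Mar 1, 1781 (262 left).
Mar has 31 days: +31 → Apr 1, 1781 (231 left).
Apr has 30 days: +30 → May 1, 1781 (201 left).
May has 31 days: +31 → Jun 1, 1781 (170 left).
Jun has 30 days: +30 → Jul 1, 1781 (140 left).
Jul has 31 days: +31 → Aug 1, 1781 (109 left).
Aug has 31 days: +31 → Sep 1, 1781 (78 left).
Sep has 30 days: +30 → Oct 1, 1781 (48 left).
Oct has 31 days: +31 → Nov 1, 1781 (17 left).
+17 → Nov 18, 1781.

November 18, 1781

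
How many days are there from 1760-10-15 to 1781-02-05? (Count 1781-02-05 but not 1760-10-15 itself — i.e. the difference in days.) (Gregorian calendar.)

Oct 15, 1760 → Oct 15, 1761: 365 days.
Oct 15, 1761 → Oct 15, 1762: 365 days.
Oct 15, 1762 → Oct 15, 1763: 365 days.
Oct 15, 1763 → Oct 15, 1764: 366 days (Feb 29, 1764 is in that span).
Oct 15, 1764 → Oct 15, 1765: 365 days.
Oct 15, 1765 → Oct 15, 1766: 365 days.
Oct 15, 1766 → Oct 15, 1767: 365 days.
Oct 15, 1767 → Oct 15, 1768: 366 days (Feb 29, 1768 is in that span).
Oct 15, 1768 → Oct 15, 1769: 365 days.
Oct 15, 1769 → Oct 15, 1770: 365 days.
Oct 15, 1770 → Oct 15, 1771: 365 days.
Oct 15, 1771 → Oct 15, 1772: 366 days (Feb 29, 1772 is in that span).
Oct 15, 1772 → Oct 15, 1773: 365 days.
Oct 15, 1773 → Oct 15, 1774: 365 days.
Oct 15, 1774 → Oct 15, 1775: 365 days.
Oct 15, 1775 → Oct 15, 1776: 366 days (Feb 29, 1776 is in that span).
Oct 15, 1776 → Oct 15, 1777: 365 days.
Oct 15, 1777 → Oct 15, 1778: 365 days.
Oct 15, 1778 → Oct 15, 1779: 365 days.
Oct 15, 1779 → Oct 15, 1780: 366 days (Feb 29, 1780 is in that span).
Oct 15, 1780 → Nov 15, 1780: 31 days (October has 31).
Nov 15, 1780 → Dec 15, 1780: 30 days (November has 30).
Dec 15, 1780 → Jan 15, 1781: 31 days (December has 31).
Jan 15, 1781 → Feb 5, 1781: 21 days.
Total: 7418 days.

7418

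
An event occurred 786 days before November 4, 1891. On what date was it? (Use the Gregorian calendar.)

−365 (one year) → Nov 4, 1890 (421 left).
−365 (one year) → Nov 4, 1889 (56 left).
−4 → Oct 31, 1889 (end of Oct, 31 days; 52 left).
−31 → Sep 30, 1889 (end of Sep, 30 days; 21 left).
−21 → Sep 9, 1889.

September 9, 1889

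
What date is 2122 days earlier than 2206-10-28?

−365 (one year) → Oct 28, 2205 (1757 left).
−365 (one year) → Oct 28, 2204 (1392 left).
−366 (one year; includes Feb 29, 2204) → Oct 28, 2203 (1026 left).
−365 (one year) → Oct 28, 2202 (661 left).
−365 (one year) → Oct 28, 2201 (296 left).
−28 → Sep 30, 2201 (end of Sep, 30 days; 268 left).
−30 → Aug 31, 2201 (end of Aug, 31 days; 238 left).
−31 → Jul 31, 2201 (end of Jul, 31 days; 207 left).
−31 → Jun 30, 2201 (end of Jun, 30 days; 176 left).
−30 → May 31, 2201 (end of May, 31 days; 146 left).
−31 → Apr 30, 2201 (end of Apr, 30 days; 115 left).
−30 → Mar 31, 2201 (end of Mar, 31 days; 85 left).
−31 → Feb 28, 2201 (end of Feb, 28 days; 54 left).
−28 → Jan 31, 2201 (end of Jan, 31 days; 26 left).
−26 → Jan 5, 2201.

January 5, 2201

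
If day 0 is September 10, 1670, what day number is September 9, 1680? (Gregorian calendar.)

3652

Sep 10, 1670 → Sep 10, 1671: 365 days.
Sep 10, 1671 → Sep 10, 1672: 366 days (Feb 29, 1672 is in that span).
Sep 10, 1672 → Sep 10, 1673: 365 days.
Sep 10, 1673 → Sep 10, 1674: 365 days.
Sep 10, 1674 → Sep 10, 1675: 365 days.
Sep 10, 1675 → Sep 10, 1676: 366 days (Feb 29, 1676 is in that span).
Sep 10, 1676 → Sep 10, 1677: 365 days.
Sep 10, 1677 → Sep 10, 1678: 365 days.
Sep 10, 1678 → Sep 10, 1679: 365 days.
Sep 10, 1679 → Oct 10, 1679: 30 days (September has 30).
Oct 10, 1679 → Nov 10, 1679: 31 days (October has 31).
Nov 10, 1679 → Dec 10, 1679: 30 days (November has 30).
Dec 10, 1679 → Jan 10, 1680: 31 days (December has 31).
Jan 10, 1680 → Feb 10, 1680: 31 days (January has 31).
Feb 10, 1680 → Mar 10, 1680: 29 days (February has 29).
Mar 10, 1680 → Apr 10, 1680: 31 days (March has 31).
Apr 10, 1680 → May 10, 1680: 30 days (April has 30).
May 10, 1680 → Jun 10, 1680: 31 days (May has 31).
Jun 10, 1680 → Jul 10, 1680: 30 days (June has 30).
Jul 10, 1680 → Aug 10, 1680: 31 days (July has 31).
Aug 10, 1680 → Sep 9, 1680: 30 days.
Total: 3652 days.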